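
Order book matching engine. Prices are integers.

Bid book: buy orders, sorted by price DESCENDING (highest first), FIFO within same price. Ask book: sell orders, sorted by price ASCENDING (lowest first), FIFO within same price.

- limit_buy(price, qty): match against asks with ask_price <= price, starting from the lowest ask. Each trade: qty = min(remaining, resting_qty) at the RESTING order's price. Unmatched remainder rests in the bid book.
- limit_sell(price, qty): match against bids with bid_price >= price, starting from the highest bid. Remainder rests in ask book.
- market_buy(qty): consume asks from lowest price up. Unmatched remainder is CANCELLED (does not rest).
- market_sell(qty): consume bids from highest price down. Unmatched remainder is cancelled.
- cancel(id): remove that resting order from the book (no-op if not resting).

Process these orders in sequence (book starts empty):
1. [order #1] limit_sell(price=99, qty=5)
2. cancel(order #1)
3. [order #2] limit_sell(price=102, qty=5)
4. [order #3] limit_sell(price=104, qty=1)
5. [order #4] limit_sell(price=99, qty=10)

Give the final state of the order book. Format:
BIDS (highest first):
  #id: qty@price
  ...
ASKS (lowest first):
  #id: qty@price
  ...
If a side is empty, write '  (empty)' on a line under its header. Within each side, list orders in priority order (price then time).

Answer: BIDS (highest first):
  (empty)
ASKS (lowest first):
  #4: 10@99
  #2: 5@102
  #3: 1@104

Derivation:
After op 1 [order #1] limit_sell(price=99, qty=5): fills=none; bids=[-] asks=[#1:5@99]
After op 2 cancel(order #1): fills=none; bids=[-] asks=[-]
After op 3 [order #2] limit_sell(price=102, qty=5): fills=none; bids=[-] asks=[#2:5@102]
After op 4 [order #3] limit_sell(price=104, qty=1): fills=none; bids=[-] asks=[#2:5@102 #3:1@104]
After op 5 [order #4] limit_sell(price=99, qty=10): fills=none; bids=[-] asks=[#4:10@99 #2:5@102 #3:1@104]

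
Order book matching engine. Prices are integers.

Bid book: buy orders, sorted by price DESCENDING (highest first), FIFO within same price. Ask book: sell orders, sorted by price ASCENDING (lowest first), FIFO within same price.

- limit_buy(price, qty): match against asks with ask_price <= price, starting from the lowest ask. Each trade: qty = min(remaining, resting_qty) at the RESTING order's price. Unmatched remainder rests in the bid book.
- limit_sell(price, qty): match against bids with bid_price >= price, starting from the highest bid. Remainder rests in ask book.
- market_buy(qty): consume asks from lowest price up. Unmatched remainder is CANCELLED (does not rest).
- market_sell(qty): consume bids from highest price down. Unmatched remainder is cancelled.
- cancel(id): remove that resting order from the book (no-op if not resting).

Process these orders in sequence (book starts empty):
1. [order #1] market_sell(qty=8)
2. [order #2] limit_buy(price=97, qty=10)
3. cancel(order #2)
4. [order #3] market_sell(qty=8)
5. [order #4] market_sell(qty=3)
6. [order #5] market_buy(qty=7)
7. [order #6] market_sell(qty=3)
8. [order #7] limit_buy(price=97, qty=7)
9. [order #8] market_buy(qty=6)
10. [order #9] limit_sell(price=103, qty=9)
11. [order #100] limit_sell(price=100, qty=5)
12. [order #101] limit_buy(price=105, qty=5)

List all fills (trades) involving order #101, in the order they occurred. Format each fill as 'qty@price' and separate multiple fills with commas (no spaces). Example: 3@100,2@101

After op 1 [order #1] market_sell(qty=8): fills=none; bids=[-] asks=[-]
After op 2 [order #2] limit_buy(price=97, qty=10): fills=none; bids=[#2:10@97] asks=[-]
After op 3 cancel(order #2): fills=none; bids=[-] asks=[-]
After op 4 [order #3] market_sell(qty=8): fills=none; bids=[-] asks=[-]
After op 5 [order #4] market_sell(qty=3): fills=none; bids=[-] asks=[-]
After op 6 [order #5] market_buy(qty=7): fills=none; bids=[-] asks=[-]
After op 7 [order #6] market_sell(qty=3): fills=none; bids=[-] asks=[-]
After op 8 [order #7] limit_buy(price=97, qty=7): fills=none; bids=[#7:7@97] asks=[-]
After op 9 [order #8] market_buy(qty=6): fills=none; bids=[#7:7@97] asks=[-]
After op 10 [order #9] limit_sell(price=103, qty=9): fills=none; bids=[#7:7@97] asks=[#9:9@103]
After op 11 [order #100] limit_sell(price=100, qty=5): fills=none; bids=[#7:7@97] asks=[#100:5@100 #9:9@103]
After op 12 [order #101] limit_buy(price=105, qty=5): fills=#101x#100:5@100; bids=[#7:7@97] asks=[#9:9@103]

Answer: 5@100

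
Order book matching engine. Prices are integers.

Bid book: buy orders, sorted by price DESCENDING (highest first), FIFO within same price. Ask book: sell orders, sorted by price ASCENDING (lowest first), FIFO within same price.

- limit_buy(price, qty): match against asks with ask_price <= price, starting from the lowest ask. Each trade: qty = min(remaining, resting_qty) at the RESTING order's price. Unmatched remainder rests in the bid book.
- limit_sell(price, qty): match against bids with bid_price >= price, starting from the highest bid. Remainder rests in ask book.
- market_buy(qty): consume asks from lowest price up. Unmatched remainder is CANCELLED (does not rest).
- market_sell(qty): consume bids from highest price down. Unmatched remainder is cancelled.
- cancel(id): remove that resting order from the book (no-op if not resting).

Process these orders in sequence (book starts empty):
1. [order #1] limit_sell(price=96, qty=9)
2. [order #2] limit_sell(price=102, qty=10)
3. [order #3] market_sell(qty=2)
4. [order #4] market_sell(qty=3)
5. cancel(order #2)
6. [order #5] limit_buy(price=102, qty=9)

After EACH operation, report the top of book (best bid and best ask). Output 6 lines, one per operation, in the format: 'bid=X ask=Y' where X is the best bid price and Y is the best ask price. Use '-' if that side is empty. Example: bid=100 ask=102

Answer: bid=- ask=96
bid=- ask=96
bid=- ask=96
bid=- ask=96
bid=- ask=96
bid=- ask=-

Derivation:
After op 1 [order #1] limit_sell(price=96, qty=9): fills=none; bids=[-] asks=[#1:9@96]
After op 2 [order #2] limit_sell(price=102, qty=10): fills=none; bids=[-] asks=[#1:9@96 #2:10@102]
After op 3 [order #3] market_sell(qty=2): fills=none; bids=[-] asks=[#1:9@96 #2:10@102]
After op 4 [order #4] market_sell(qty=3): fills=none; bids=[-] asks=[#1:9@96 #2:10@102]
After op 5 cancel(order #2): fills=none; bids=[-] asks=[#1:9@96]
After op 6 [order #5] limit_buy(price=102, qty=9): fills=#5x#1:9@96; bids=[-] asks=[-]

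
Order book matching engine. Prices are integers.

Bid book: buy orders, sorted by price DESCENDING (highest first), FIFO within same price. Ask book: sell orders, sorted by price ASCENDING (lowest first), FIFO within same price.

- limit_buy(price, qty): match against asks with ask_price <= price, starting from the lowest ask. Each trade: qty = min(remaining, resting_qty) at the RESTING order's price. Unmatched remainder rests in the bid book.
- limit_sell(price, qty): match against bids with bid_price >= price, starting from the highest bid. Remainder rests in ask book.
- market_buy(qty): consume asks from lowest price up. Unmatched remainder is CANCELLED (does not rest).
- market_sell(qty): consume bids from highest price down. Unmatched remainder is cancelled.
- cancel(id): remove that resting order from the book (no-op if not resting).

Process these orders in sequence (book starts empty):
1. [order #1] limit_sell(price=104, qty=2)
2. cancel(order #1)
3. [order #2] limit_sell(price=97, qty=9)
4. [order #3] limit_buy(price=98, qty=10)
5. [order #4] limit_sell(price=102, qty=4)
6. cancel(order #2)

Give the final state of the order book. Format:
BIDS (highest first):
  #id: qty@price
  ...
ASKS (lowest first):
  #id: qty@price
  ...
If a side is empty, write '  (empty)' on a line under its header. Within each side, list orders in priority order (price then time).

After op 1 [order #1] limit_sell(price=104, qty=2): fills=none; bids=[-] asks=[#1:2@104]
After op 2 cancel(order #1): fills=none; bids=[-] asks=[-]
After op 3 [order #2] limit_sell(price=97, qty=9): fills=none; bids=[-] asks=[#2:9@97]
After op 4 [order #3] limit_buy(price=98, qty=10): fills=#3x#2:9@97; bids=[#3:1@98] asks=[-]
After op 5 [order #4] limit_sell(price=102, qty=4): fills=none; bids=[#3:1@98] asks=[#4:4@102]
After op 6 cancel(order #2): fills=none; bids=[#3:1@98] asks=[#4:4@102]

Answer: BIDS (highest first):
  #3: 1@98
ASKS (lowest first):
  #4: 4@102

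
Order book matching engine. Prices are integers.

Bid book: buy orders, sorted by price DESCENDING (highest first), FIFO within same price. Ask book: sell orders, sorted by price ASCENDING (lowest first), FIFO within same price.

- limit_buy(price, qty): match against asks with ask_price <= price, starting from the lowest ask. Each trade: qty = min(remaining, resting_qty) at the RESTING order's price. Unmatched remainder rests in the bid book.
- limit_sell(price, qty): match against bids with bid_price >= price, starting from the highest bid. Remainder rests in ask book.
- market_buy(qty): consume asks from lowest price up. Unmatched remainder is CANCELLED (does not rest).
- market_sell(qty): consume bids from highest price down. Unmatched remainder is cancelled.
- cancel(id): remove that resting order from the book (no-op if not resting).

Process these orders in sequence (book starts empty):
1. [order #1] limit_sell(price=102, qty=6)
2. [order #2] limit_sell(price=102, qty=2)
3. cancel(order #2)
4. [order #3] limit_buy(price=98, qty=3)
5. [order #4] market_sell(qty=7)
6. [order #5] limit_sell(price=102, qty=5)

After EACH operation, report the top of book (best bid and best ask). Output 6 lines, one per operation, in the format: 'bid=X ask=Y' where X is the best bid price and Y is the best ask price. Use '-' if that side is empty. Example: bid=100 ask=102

After op 1 [order #1] limit_sell(price=102, qty=6): fills=none; bids=[-] asks=[#1:6@102]
After op 2 [order #2] limit_sell(price=102, qty=2): fills=none; bids=[-] asks=[#1:6@102 #2:2@102]
After op 3 cancel(order #2): fills=none; bids=[-] asks=[#1:6@102]
After op 4 [order #3] limit_buy(price=98, qty=3): fills=none; bids=[#3:3@98] asks=[#1:6@102]
After op 5 [order #4] market_sell(qty=7): fills=#3x#4:3@98; bids=[-] asks=[#1:6@102]
After op 6 [order #5] limit_sell(price=102, qty=5): fills=none; bids=[-] asks=[#1:6@102 #5:5@102]

Answer: bid=- ask=102
bid=- ask=102
bid=- ask=102
bid=98 ask=102
bid=- ask=102
bid=- ask=102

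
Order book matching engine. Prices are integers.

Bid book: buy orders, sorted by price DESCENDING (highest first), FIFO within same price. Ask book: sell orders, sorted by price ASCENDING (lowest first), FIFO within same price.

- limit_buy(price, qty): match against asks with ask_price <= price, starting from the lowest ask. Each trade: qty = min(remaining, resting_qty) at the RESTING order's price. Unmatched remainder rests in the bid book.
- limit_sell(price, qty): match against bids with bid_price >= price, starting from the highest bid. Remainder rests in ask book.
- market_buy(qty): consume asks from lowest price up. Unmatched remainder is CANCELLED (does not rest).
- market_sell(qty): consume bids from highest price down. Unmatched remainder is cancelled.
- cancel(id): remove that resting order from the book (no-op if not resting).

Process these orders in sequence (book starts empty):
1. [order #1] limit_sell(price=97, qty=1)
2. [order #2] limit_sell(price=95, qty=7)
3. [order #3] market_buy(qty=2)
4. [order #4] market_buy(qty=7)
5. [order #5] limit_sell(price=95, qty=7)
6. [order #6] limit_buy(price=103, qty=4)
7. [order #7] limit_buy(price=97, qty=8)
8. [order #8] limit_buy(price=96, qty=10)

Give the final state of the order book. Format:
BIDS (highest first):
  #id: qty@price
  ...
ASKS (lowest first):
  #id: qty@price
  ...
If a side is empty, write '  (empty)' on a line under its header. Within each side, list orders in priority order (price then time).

Answer: BIDS (highest first):
  #7: 5@97
  #8: 10@96
ASKS (lowest first):
  (empty)

Derivation:
After op 1 [order #1] limit_sell(price=97, qty=1): fills=none; bids=[-] asks=[#1:1@97]
After op 2 [order #2] limit_sell(price=95, qty=7): fills=none; bids=[-] asks=[#2:7@95 #1:1@97]
After op 3 [order #3] market_buy(qty=2): fills=#3x#2:2@95; bids=[-] asks=[#2:5@95 #1:1@97]
After op 4 [order #4] market_buy(qty=7): fills=#4x#2:5@95 #4x#1:1@97; bids=[-] asks=[-]
After op 5 [order #5] limit_sell(price=95, qty=7): fills=none; bids=[-] asks=[#5:7@95]
After op 6 [order #6] limit_buy(price=103, qty=4): fills=#6x#5:4@95; bids=[-] asks=[#5:3@95]
After op 7 [order #7] limit_buy(price=97, qty=8): fills=#7x#5:3@95; bids=[#7:5@97] asks=[-]
After op 8 [order #8] limit_buy(price=96, qty=10): fills=none; bids=[#7:5@97 #8:10@96] asks=[-]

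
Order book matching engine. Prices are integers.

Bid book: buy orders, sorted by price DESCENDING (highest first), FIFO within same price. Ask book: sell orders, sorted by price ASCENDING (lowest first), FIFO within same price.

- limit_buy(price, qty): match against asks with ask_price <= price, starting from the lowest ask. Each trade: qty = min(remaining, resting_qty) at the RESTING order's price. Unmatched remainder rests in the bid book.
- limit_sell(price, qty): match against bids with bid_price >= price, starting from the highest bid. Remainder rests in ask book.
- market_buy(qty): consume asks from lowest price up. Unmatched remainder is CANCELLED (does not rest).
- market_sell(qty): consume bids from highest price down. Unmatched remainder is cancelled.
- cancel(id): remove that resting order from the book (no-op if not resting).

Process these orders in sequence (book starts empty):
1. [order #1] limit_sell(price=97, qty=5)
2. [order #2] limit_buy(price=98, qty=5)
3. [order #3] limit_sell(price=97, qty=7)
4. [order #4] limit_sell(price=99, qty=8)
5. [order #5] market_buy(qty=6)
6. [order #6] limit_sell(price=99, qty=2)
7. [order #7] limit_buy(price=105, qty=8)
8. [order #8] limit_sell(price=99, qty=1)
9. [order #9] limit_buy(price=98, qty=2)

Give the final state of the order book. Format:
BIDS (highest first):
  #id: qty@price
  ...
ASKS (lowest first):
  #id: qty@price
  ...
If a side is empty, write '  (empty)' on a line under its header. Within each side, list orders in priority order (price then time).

After op 1 [order #1] limit_sell(price=97, qty=5): fills=none; bids=[-] asks=[#1:5@97]
After op 2 [order #2] limit_buy(price=98, qty=5): fills=#2x#1:5@97; bids=[-] asks=[-]
After op 3 [order #3] limit_sell(price=97, qty=7): fills=none; bids=[-] asks=[#3:7@97]
After op 4 [order #4] limit_sell(price=99, qty=8): fills=none; bids=[-] asks=[#3:7@97 #4:8@99]
After op 5 [order #5] market_buy(qty=6): fills=#5x#3:6@97; bids=[-] asks=[#3:1@97 #4:8@99]
After op 6 [order #6] limit_sell(price=99, qty=2): fills=none; bids=[-] asks=[#3:1@97 #4:8@99 #6:2@99]
After op 7 [order #7] limit_buy(price=105, qty=8): fills=#7x#3:1@97 #7x#4:7@99; bids=[-] asks=[#4:1@99 #6:2@99]
After op 8 [order #8] limit_sell(price=99, qty=1): fills=none; bids=[-] asks=[#4:1@99 #6:2@99 #8:1@99]
After op 9 [order #9] limit_buy(price=98, qty=2): fills=none; bids=[#9:2@98] asks=[#4:1@99 #6:2@99 #8:1@99]

Answer: BIDS (highest first):
  #9: 2@98
ASKS (lowest first):
  #4: 1@99
  #6: 2@99
  #8: 1@99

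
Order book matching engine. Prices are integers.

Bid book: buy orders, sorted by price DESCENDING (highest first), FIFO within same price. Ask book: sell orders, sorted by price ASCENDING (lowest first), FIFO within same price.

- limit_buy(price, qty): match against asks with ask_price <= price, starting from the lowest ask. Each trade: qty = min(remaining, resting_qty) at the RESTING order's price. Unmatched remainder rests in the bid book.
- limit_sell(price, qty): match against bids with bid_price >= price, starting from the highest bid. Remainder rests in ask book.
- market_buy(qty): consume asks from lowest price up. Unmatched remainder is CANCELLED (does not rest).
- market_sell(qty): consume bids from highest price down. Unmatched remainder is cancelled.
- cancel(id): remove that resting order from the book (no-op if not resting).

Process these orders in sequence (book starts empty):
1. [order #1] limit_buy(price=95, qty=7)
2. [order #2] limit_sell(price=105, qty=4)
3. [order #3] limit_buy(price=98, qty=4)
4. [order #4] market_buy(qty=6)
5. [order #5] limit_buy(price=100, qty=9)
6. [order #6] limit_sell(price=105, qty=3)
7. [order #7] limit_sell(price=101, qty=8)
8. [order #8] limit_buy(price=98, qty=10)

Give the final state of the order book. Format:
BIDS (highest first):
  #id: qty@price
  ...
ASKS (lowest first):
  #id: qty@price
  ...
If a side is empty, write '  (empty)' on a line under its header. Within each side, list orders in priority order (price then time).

Answer: BIDS (highest first):
  #5: 9@100
  #3: 4@98
  #8: 10@98
  #1: 7@95
ASKS (lowest first):
  #7: 8@101
  #6: 3@105

Derivation:
After op 1 [order #1] limit_buy(price=95, qty=7): fills=none; bids=[#1:7@95] asks=[-]
After op 2 [order #2] limit_sell(price=105, qty=4): fills=none; bids=[#1:7@95] asks=[#2:4@105]
After op 3 [order #3] limit_buy(price=98, qty=4): fills=none; bids=[#3:4@98 #1:7@95] asks=[#2:4@105]
After op 4 [order #4] market_buy(qty=6): fills=#4x#2:4@105; bids=[#3:4@98 #1:7@95] asks=[-]
After op 5 [order #5] limit_buy(price=100, qty=9): fills=none; bids=[#5:9@100 #3:4@98 #1:7@95] asks=[-]
After op 6 [order #6] limit_sell(price=105, qty=3): fills=none; bids=[#5:9@100 #3:4@98 #1:7@95] asks=[#6:3@105]
After op 7 [order #7] limit_sell(price=101, qty=8): fills=none; bids=[#5:9@100 #3:4@98 #1:7@95] asks=[#7:8@101 #6:3@105]
After op 8 [order #8] limit_buy(price=98, qty=10): fills=none; bids=[#5:9@100 #3:4@98 #8:10@98 #1:7@95] asks=[#7:8@101 #6:3@105]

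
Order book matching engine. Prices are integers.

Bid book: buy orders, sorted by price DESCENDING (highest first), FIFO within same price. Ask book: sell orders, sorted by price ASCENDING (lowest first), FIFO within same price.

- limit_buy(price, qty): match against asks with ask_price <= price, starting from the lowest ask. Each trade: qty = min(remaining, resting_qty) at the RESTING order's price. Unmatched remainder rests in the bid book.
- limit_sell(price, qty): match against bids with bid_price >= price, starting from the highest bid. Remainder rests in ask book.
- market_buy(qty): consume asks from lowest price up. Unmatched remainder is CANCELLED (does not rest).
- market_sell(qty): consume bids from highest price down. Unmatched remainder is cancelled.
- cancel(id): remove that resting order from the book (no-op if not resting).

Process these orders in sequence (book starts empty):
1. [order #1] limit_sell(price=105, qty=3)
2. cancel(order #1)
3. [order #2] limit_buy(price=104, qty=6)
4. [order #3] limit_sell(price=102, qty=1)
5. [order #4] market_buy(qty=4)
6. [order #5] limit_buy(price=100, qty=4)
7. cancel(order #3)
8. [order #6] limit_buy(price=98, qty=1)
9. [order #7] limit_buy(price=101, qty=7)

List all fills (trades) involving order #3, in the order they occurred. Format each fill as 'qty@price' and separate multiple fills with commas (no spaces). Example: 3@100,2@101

After op 1 [order #1] limit_sell(price=105, qty=3): fills=none; bids=[-] asks=[#1:3@105]
After op 2 cancel(order #1): fills=none; bids=[-] asks=[-]
After op 3 [order #2] limit_buy(price=104, qty=6): fills=none; bids=[#2:6@104] asks=[-]
After op 4 [order #3] limit_sell(price=102, qty=1): fills=#2x#3:1@104; bids=[#2:5@104] asks=[-]
After op 5 [order #4] market_buy(qty=4): fills=none; bids=[#2:5@104] asks=[-]
After op 6 [order #5] limit_buy(price=100, qty=4): fills=none; bids=[#2:5@104 #5:4@100] asks=[-]
After op 7 cancel(order #3): fills=none; bids=[#2:5@104 #5:4@100] asks=[-]
After op 8 [order #6] limit_buy(price=98, qty=1): fills=none; bids=[#2:5@104 #5:4@100 #6:1@98] asks=[-]
After op 9 [order #7] limit_buy(price=101, qty=7): fills=none; bids=[#2:5@104 #7:7@101 #5:4@100 #6:1@98] asks=[-]

Answer: 1@104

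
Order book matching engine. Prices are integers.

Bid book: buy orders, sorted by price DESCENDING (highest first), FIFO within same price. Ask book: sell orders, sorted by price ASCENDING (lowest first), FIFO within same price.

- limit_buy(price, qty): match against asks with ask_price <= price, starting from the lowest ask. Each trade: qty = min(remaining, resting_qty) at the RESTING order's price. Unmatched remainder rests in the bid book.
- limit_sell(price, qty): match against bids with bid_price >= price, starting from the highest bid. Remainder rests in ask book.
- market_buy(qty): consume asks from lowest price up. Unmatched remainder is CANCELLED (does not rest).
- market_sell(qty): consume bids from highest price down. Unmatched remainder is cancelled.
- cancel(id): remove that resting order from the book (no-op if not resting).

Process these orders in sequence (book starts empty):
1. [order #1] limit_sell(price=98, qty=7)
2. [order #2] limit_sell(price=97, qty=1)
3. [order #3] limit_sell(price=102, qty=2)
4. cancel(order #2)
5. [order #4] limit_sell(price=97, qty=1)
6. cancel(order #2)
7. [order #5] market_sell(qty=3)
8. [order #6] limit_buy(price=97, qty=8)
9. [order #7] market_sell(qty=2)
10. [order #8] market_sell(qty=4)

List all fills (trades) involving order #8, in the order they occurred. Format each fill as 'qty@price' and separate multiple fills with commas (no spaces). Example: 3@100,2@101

After op 1 [order #1] limit_sell(price=98, qty=7): fills=none; bids=[-] asks=[#1:7@98]
After op 2 [order #2] limit_sell(price=97, qty=1): fills=none; bids=[-] asks=[#2:1@97 #1:7@98]
After op 3 [order #3] limit_sell(price=102, qty=2): fills=none; bids=[-] asks=[#2:1@97 #1:7@98 #3:2@102]
After op 4 cancel(order #2): fills=none; bids=[-] asks=[#1:7@98 #3:2@102]
After op 5 [order #4] limit_sell(price=97, qty=1): fills=none; bids=[-] asks=[#4:1@97 #1:7@98 #3:2@102]
After op 6 cancel(order #2): fills=none; bids=[-] asks=[#4:1@97 #1:7@98 #3:2@102]
After op 7 [order #5] market_sell(qty=3): fills=none; bids=[-] asks=[#4:1@97 #1:7@98 #3:2@102]
After op 8 [order #6] limit_buy(price=97, qty=8): fills=#6x#4:1@97; bids=[#6:7@97] asks=[#1:7@98 #3:2@102]
After op 9 [order #7] market_sell(qty=2): fills=#6x#7:2@97; bids=[#6:5@97] asks=[#1:7@98 #3:2@102]
After op 10 [order #8] market_sell(qty=4): fills=#6x#8:4@97; bids=[#6:1@97] asks=[#1:7@98 #3:2@102]

Answer: 4@97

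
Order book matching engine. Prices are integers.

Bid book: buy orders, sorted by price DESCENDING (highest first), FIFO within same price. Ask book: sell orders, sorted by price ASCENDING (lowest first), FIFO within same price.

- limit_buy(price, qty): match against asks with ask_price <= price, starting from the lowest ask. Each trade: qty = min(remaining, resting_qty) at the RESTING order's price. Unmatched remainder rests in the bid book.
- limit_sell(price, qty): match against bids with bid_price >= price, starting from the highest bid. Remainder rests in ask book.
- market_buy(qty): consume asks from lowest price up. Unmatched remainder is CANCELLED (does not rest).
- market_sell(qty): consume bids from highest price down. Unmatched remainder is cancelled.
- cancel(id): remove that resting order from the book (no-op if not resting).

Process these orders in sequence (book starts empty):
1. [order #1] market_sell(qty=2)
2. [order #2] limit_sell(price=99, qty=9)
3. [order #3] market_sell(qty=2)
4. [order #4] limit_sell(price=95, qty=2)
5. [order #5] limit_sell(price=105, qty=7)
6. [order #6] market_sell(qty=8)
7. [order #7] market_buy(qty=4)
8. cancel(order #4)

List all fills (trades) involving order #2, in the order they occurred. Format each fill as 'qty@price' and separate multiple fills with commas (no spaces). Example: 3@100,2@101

Answer: 2@99

Derivation:
After op 1 [order #1] market_sell(qty=2): fills=none; bids=[-] asks=[-]
After op 2 [order #2] limit_sell(price=99, qty=9): fills=none; bids=[-] asks=[#2:9@99]
After op 3 [order #3] market_sell(qty=2): fills=none; bids=[-] asks=[#2:9@99]
After op 4 [order #4] limit_sell(price=95, qty=2): fills=none; bids=[-] asks=[#4:2@95 #2:9@99]
After op 5 [order #5] limit_sell(price=105, qty=7): fills=none; bids=[-] asks=[#4:2@95 #2:9@99 #5:7@105]
After op 6 [order #6] market_sell(qty=8): fills=none; bids=[-] asks=[#4:2@95 #2:9@99 #5:7@105]
After op 7 [order #7] market_buy(qty=4): fills=#7x#4:2@95 #7x#2:2@99; bids=[-] asks=[#2:7@99 #5:7@105]
After op 8 cancel(order #4): fills=none; bids=[-] asks=[#2:7@99 #5:7@105]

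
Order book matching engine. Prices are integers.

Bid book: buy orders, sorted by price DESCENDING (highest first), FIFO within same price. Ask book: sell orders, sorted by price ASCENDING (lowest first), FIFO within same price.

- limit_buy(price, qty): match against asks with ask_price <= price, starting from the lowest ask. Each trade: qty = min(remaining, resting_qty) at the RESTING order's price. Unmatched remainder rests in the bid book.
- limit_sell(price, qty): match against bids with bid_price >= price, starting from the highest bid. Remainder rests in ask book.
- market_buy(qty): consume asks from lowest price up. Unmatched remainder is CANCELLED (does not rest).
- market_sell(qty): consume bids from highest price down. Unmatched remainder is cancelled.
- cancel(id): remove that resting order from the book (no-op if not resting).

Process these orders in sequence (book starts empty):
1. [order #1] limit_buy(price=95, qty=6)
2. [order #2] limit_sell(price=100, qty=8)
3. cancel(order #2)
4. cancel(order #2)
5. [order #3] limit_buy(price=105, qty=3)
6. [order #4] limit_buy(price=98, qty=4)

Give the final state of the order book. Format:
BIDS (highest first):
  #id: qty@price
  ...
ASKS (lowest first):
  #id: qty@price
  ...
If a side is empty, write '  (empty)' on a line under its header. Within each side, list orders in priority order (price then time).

After op 1 [order #1] limit_buy(price=95, qty=6): fills=none; bids=[#1:6@95] asks=[-]
After op 2 [order #2] limit_sell(price=100, qty=8): fills=none; bids=[#1:6@95] asks=[#2:8@100]
After op 3 cancel(order #2): fills=none; bids=[#1:6@95] asks=[-]
After op 4 cancel(order #2): fills=none; bids=[#1:6@95] asks=[-]
After op 5 [order #3] limit_buy(price=105, qty=3): fills=none; bids=[#3:3@105 #1:6@95] asks=[-]
After op 6 [order #4] limit_buy(price=98, qty=4): fills=none; bids=[#3:3@105 #4:4@98 #1:6@95] asks=[-]

Answer: BIDS (highest first):
  #3: 3@105
  #4: 4@98
  #1: 6@95
ASKS (lowest first):
  (empty)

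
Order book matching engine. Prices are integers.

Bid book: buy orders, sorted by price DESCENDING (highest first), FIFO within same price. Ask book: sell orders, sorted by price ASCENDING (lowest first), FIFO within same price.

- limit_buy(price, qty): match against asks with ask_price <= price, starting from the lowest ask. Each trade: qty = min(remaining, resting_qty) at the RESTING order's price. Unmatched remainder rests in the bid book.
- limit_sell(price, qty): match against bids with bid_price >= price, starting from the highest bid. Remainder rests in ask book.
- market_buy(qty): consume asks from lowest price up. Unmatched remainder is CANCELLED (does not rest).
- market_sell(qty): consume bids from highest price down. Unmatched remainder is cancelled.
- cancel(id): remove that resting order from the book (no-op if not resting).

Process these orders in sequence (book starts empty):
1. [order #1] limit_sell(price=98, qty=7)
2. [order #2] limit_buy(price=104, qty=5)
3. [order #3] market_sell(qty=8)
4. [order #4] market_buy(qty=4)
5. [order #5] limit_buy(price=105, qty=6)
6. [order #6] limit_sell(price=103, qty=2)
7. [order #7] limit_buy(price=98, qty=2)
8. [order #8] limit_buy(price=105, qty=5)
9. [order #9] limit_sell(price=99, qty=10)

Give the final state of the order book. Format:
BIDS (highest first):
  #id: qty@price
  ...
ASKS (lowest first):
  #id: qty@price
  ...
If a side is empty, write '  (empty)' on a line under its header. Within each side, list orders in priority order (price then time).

Answer: BIDS (highest first):
  #7: 2@98
ASKS (lowest first):
  #9: 1@99

Derivation:
After op 1 [order #1] limit_sell(price=98, qty=7): fills=none; bids=[-] asks=[#1:7@98]
After op 2 [order #2] limit_buy(price=104, qty=5): fills=#2x#1:5@98; bids=[-] asks=[#1:2@98]
After op 3 [order #3] market_sell(qty=8): fills=none; bids=[-] asks=[#1:2@98]
After op 4 [order #4] market_buy(qty=4): fills=#4x#1:2@98; bids=[-] asks=[-]
After op 5 [order #5] limit_buy(price=105, qty=6): fills=none; bids=[#5:6@105] asks=[-]
After op 6 [order #6] limit_sell(price=103, qty=2): fills=#5x#6:2@105; bids=[#5:4@105] asks=[-]
After op 7 [order #7] limit_buy(price=98, qty=2): fills=none; bids=[#5:4@105 #7:2@98] asks=[-]
After op 8 [order #8] limit_buy(price=105, qty=5): fills=none; bids=[#5:4@105 #8:5@105 #7:2@98] asks=[-]
After op 9 [order #9] limit_sell(price=99, qty=10): fills=#5x#9:4@105 #8x#9:5@105; bids=[#7:2@98] asks=[#9:1@99]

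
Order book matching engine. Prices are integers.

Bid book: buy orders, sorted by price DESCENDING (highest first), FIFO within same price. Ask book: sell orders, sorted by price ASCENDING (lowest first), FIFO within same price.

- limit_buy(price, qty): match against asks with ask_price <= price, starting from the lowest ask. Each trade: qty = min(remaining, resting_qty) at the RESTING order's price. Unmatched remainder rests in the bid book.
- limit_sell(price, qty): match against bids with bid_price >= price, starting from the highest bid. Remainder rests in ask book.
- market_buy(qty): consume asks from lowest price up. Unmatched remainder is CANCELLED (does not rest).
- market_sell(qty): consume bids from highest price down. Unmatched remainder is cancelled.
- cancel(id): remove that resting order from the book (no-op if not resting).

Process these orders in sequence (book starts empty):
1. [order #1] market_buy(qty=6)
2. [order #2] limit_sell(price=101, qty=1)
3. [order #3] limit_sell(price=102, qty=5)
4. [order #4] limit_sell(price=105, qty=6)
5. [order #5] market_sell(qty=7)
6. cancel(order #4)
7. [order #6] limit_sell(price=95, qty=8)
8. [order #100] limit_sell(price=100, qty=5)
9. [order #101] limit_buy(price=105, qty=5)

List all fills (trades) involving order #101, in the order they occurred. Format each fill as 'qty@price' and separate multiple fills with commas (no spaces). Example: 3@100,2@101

Answer: 5@95

Derivation:
After op 1 [order #1] market_buy(qty=6): fills=none; bids=[-] asks=[-]
After op 2 [order #2] limit_sell(price=101, qty=1): fills=none; bids=[-] asks=[#2:1@101]
After op 3 [order #3] limit_sell(price=102, qty=5): fills=none; bids=[-] asks=[#2:1@101 #3:5@102]
After op 4 [order #4] limit_sell(price=105, qty=6): fills=none; bids=[-] asks=[#2:1@101 #3:5@102 #4:6@105]
After op 5 [order #5] market_sell(qty=7): fills=none; bids=[-] asks=[#2:1@101 #3:5@102 #4:6@105]
After op 6 cancel(order #4): fills=none; bids=[-] asks=[#2:1@101 #3:5@102]
After op 7 [order #6] limit_sell(price=95, qty=8): fills=none; bids=[-] asks=[#6:8@95 #2:1@101 #3:5@102]
After op 8 [order #100] limit_sell(price=100, qty=5): fills=none; bids=[-] asks=[#6:8@95 #100:5@100 #2:1@101 #3:5@102]
After op 9 [order #101] limit_buy(price=105, qty=5): fills=#101x#6:5@95; bids=[-] asks=[#6:3@95 #100:5@100 #2:1@101 #3:5@102]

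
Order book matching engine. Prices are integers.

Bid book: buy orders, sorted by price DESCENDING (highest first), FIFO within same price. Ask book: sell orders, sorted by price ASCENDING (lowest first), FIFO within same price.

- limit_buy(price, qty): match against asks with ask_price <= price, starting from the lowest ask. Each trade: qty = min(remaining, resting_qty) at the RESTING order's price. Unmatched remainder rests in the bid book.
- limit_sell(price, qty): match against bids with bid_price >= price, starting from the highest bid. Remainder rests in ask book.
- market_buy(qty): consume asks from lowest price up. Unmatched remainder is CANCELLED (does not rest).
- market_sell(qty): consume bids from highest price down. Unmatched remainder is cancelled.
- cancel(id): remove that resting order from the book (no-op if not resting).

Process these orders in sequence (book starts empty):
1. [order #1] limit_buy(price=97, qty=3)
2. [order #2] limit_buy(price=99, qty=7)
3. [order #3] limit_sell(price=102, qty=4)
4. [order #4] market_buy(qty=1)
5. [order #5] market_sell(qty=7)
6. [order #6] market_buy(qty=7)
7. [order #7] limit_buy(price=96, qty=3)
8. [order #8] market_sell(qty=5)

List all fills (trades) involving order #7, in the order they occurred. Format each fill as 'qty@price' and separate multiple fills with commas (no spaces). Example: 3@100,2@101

Answer: 2@96

Derivation:
After op 1 [order #1] limit_buy(price=97, qty=3): fills=none; bids=[#1:3@97] asks=[-]
After op 2 [order #2] limit_buy(price=99, qty=7): fills=none; bids=[#2:7@99 #1:3@97] asks=[-]
After op 3 [order #3] limit_sell(price=102, qty=4): fills=none; bids=[#2:7@99 #1:3@97] asks=[#3:4@102]
After op 4 [order #4] market_buy(qty=1): fills=#4x#3:1@102; bids=[#2:7@99 #1:3@97] asks=[#3:3@102]
After op 5 [order #5] market_sell(qty=7): fills=#2x#5:7@99; bids=[#1:3@97] asks=[#3:3@102]
After op 6 [order #6] market_buy(qty=7): fills=#6x#3:3@102; bids=[#1:3@97] asks=[-]
After op 7 [order #7] limit_buy(price=96, qty=3): fills=none; bids=[#1:3@97 #7:3@96] asks=[-]
After op 8 [order #8] market_sell(qty=5): fills=#1x#8:3@97 #7x#8:2@96; bids=[#7:1@96] asks=[-]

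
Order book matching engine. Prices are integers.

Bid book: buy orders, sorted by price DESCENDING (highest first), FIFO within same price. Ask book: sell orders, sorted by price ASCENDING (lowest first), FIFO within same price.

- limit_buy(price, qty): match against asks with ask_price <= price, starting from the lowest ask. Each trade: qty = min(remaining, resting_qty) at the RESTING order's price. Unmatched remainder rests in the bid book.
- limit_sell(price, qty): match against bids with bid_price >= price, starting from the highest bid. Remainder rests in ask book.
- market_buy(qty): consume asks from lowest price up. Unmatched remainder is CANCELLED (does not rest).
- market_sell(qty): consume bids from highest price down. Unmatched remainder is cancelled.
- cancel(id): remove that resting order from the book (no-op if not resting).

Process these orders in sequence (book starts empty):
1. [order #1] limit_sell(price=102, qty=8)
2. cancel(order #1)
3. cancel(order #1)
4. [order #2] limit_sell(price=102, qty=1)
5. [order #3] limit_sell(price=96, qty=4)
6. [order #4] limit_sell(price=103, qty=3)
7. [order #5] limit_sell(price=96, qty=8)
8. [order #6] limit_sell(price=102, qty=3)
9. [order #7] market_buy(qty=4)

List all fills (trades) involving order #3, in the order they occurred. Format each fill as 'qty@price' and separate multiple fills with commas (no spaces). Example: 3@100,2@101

Answer: 4@96

Derivation:
After op 1 [order #1] limit_sell(price=102, qty=8): fills=none; bids=[-] asks=[#1:8@102]
After op 2 cancel(order #1): fills=none; bids=[-] asks=[-]
After op 3 cancel(order #1): fills=none; bids=[-] asks=[-]
After op 4 [order #2] limit_sell(price=102, qty=1): fills=none; bids=[-] asks=[#2:1@102]
After op 5 [order #3] limit_sell(price=96, qty=4): fills=none; bids=[-] asks=[#3:4@96 #2:1@102]
After op 6 [order #4] limit_sell(price=103, qty=3): fills=none; bids=[-] asks=[#3:4@96 #2:1@102 #4:3@103]
After op 7 [order #5] limit_sell(price=96, qty=8): fills=none; bids=[-] asks=[#3:4@96 #5:8@96 #2:1@102 #4:3@103]
After op 8 [order #6] limit_sell(price=102, qty=3): fills=none; bids=[-] asks=[#3:4@96 #5:8@96 #2:1@102 #6:3@102 #4:3@103]
After op 9 [order #7] market_buy(qty=4): fills=#7x#3:4@96; bids=[-] asks=[#5:8@96 #2:1@102 #6:3@102 #4:3@103]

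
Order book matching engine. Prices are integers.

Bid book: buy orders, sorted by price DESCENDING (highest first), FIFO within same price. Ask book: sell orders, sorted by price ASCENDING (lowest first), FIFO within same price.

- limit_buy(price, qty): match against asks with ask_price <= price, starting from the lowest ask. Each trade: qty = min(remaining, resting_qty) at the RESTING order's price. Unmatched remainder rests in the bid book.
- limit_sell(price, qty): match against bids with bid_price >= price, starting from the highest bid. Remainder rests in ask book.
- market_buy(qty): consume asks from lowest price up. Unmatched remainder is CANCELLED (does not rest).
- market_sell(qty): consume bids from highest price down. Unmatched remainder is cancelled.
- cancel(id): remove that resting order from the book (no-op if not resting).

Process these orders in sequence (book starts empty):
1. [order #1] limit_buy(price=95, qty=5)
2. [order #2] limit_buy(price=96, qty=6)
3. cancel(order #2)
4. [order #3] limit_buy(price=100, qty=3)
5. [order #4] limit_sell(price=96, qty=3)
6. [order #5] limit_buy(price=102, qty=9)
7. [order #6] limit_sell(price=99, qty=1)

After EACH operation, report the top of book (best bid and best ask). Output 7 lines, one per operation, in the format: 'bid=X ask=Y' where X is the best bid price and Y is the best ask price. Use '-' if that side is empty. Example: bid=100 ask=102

After op 1 [order #1] limit_buy(price=95, qty=5): fills=none; bids=[#1:5@95] asks=[-]
After op 2 [order #2] limit_buy(price=96, qty=6): fills=none; bids=[#2:6@96 #1:5@95] asks=[-]
After op 3 cancel(order #2): fills=none; bids=[#1:5@95] asks=[-]
After op 4 [order #3] limit_buy(price=100, qty=3): fills=none; bids=[#3:3@100 #1:5@95] asks=[-]
After op 5 [order #4] limit_sell(price=96, qty=3): fills=#3x#4:3@100; bids=[#1:5@95] asks=[-]
After op 6 [order #5] limit_buy(price=102, qty=9): fills=none; bids=[#5:9@102 #1:5@95] asks=[-]
After op 7 [order #6] limit_sell(price=99, qty=1): fills=#5x#6:1@102; bids=[#5:8@102 #1:5@95] asks=[-]

Answer: bid=95 ask=-
bid=96 ask=-
bid=95 ask=-
bid=100 ask=-
bid=95 ask=-
bid=102 ask=-
bid=102 ask=-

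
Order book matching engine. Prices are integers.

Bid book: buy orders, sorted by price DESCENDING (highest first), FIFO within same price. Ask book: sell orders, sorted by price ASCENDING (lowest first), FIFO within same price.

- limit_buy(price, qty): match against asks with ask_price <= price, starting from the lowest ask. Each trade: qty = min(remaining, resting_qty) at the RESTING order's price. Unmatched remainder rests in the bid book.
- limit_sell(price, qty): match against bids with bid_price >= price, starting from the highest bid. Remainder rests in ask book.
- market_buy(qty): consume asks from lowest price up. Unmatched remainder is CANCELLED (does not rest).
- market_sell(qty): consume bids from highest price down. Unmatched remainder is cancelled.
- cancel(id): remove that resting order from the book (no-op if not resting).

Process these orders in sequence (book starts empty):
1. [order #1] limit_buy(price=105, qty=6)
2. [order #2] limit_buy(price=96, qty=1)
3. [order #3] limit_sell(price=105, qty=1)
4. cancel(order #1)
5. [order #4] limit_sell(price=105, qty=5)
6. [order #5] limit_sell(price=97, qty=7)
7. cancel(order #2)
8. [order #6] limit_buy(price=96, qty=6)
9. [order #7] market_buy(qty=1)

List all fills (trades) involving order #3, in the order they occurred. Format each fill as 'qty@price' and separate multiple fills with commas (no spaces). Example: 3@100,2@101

Answer: 1@105

Derivation:
After op 1 [order #1] limit_buy(price=105, qty=6): fills=none; bids=[#1:6@105] asks=[-]
After op 2 [order #2] limit_buy(price=96, qty=1): fills=none; bids=[#1:6@105 #2:1@96] asks=[-]
After op 3 [order #3] limit_sell(price=105, qty=1): fills=#1x#3:1@105; bids=[#1:5@105 #2:1@96] asks=[-]
After op 4 cancel(order #1): fills=none; bids=[#2:1@96] asks=[-]
After op 5 [order #4] limit_sell(price=105, qty=5): fills=none; bids=[#2:1@96] asks=[#4:5@105]
After op 6 [order #5] limit_sell(price=97, qty=7): fills=none; bids=[#2:1@96] asks=[#5:7@97 #4:5@105]
After op 7 cancel(order #2): fills=none; bids=[-] asks=[#5:7@97 #4:5@105]
After op 8 [order #6] limit_buy(price=96, qty=6): fills=none; bids=[#6:6@96] asks=[#5:7@97 #4:5@105]
After op 9 [order #7] market_buy(qty=1): fills=#7x#5:1@97; bids=[#6:6@96] asks=[#5:6@97 #4:5@105]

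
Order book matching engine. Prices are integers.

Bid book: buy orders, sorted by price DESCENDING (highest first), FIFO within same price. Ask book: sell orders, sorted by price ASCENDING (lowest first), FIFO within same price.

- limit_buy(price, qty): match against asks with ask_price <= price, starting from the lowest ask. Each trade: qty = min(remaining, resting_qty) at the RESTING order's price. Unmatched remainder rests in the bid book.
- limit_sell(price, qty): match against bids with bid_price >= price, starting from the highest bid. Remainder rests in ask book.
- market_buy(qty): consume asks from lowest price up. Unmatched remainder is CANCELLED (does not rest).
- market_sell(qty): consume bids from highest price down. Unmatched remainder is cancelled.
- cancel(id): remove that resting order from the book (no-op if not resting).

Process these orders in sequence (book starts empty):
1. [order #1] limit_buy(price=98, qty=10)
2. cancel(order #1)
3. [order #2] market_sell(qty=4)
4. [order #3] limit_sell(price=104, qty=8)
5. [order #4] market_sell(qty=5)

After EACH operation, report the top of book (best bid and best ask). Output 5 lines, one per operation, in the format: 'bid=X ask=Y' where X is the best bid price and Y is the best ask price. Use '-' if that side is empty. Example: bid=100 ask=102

Answer: bid=98 ask=-
bid=- ask=-
bid=- ask=-
bid=- ask=104
bid=- ask=104

Derivation:
After op 1 [order #1] limit_buy(price=98, qty=10): fills=none; bids=[#1:10@98] asks=[-]
After op 2 cancel(order #1): fills=none; bids=[-] asks=[-]
After op 3 [order #2] market_sell(qty=4): fills=none; bids=[-] asks=[-]
After op 4 [order #3] limit_sell(price=104, qty=8): fills=none; bids=[-] asks=[#3:8@104]
After op 5 [order #4] market_sell(qty=5): fills=none; bids=[-] asks=[#3:8@104]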